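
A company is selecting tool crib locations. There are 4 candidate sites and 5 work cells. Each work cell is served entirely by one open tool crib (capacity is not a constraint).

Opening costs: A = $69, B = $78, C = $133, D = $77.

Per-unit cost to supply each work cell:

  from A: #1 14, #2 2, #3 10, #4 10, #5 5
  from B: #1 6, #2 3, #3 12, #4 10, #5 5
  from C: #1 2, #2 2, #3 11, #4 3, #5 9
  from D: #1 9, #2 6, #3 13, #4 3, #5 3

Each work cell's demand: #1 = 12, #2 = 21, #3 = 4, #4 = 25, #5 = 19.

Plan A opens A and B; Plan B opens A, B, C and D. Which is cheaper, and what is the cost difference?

Plan A: {A, B}: #1→B 6·12=72, #2→A 2·21=42, #3→A 10·4=40, #4→A 10·25=250, #5→A 5·19=95. Service 499; fixed 147; total 646.
Plan B: {A, B, C, D}: #1→C 2·12=24, #2→A 2·21=42, #3→A 10·4=40, #4→C 3·25=75, #5→D 3·19=57. Service 238; fixed 357; total 595.
Difference: |646 − 595| = 51.

Plan B is cheaper by 51.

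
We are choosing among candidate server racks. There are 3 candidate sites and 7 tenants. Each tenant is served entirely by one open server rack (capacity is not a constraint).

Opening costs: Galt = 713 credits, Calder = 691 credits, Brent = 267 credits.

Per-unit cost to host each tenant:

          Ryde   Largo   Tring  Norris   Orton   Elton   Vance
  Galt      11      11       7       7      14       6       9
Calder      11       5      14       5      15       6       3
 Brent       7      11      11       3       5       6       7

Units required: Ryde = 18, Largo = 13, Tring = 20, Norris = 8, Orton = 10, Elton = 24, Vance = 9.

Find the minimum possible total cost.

Minimum total cost: 1037

For any fixed open set, each tenant goes to its cheapest open site; total = fixed + service.
{Brent}: Ryde→Brent 7·18=126, Largo→Brent 11·13=143, Tring→Brent 11·20=220, Norris→Brent 3·8=24, Orton→Brent 5·10=50, Elton→Brent 6·24=144, Vance→Brent 7·9=63. Service 770; fixed 267; total 1037.
{Calder}: service 904 + fixed 691 = 1595
{Calder, Brent}: Ryde→Brent 7·18=126, Largo→Calder 5·13=65, Tring→Brent 11·20=220, Norris→Brent 3·8=24, Orton→Brent 5·10=50, Elton→Calder 6·24=144, Vance→Calder 3·9=27. Service 656; fixed 958; total 1614.
{Galt, Calder, Brent}: service 576 + fixed 1671 = 2247
(All 7 nonempty subsets were checked; Brent only is lowest.)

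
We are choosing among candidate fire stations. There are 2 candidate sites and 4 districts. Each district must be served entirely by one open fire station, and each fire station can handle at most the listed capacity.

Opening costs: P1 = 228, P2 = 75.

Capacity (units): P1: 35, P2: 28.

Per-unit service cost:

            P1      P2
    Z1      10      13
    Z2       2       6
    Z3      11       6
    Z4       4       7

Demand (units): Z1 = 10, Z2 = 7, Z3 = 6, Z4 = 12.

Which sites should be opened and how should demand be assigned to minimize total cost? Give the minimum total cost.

Open {P1}: Z1→P1 10·10=100, Z2→P1 2·7=14, Z3→P1 11·6=66, Z4→P1 4·12=48.
Loads: P1 carries 35/35. Service 228; fixed 228; total 456.
Next best feasible plan costs 501.

Minimum total cost: 456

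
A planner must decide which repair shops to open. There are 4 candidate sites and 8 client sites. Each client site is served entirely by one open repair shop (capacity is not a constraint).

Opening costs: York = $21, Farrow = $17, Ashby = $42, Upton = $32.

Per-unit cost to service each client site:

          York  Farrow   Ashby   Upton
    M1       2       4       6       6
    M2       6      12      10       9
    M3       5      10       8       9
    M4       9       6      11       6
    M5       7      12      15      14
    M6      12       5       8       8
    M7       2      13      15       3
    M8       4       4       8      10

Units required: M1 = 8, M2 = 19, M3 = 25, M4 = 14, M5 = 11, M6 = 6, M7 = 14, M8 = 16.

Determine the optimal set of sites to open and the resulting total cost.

For any fixed open set, each client site goes to its cheapest open site; total = fixed + service.
{York, Farrow}: M1→York 2·8=16, M2→York 6·19=114, M3→York 5·25=125, M4→Farrow 6·14=84, M5→York 7·11=77, M6→Farrow 5·6=30, M7→York 2·14=28, M8→York 4·16=64. Service 538; fixed 38; total 576.
{York, Farrow, Upton}: service 538 + fixed 70 = 608
{York, Upton}: M1→York 2·8=16, M2→York 6·19=114, M3→York 5·25=125, M4→Upton 6·14=84, M5→York 7·11=77, M6→Upton 8·6=48, M7→York 2·14=28, M8→York 4·16=64. Service 556; fixed 53; total 609.
{York, Farrow, Ashby, Upton}: service 538 + fixed 112 = 650
No other subset beats 576.

Open York and Farrow; minimum total cost 576.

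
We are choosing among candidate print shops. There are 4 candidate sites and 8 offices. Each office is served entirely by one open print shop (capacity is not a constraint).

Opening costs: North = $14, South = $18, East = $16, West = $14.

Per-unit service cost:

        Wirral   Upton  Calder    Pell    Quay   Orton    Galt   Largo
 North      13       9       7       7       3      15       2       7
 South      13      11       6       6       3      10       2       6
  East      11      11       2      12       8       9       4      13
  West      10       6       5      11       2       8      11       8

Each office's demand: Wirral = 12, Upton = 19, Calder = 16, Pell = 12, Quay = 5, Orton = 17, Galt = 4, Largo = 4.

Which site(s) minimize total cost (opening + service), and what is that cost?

Open South, East and West; minimum total cost 564.

For any fixed open set, each office goes to its cheapest open site; total = fixed + service.
{South, East, West}: Wirral→West 10·12=120, Upton→West 6·19=114, Calder→East 2·16=32, Pell→South 6·12=72, Quay→West 2·5=10, Orton→West 8·17=136, Galt→South 2·4=8, Largo→South 6·4=24. Service 516; fixed 48; total 564.
{North, East, West}: service 532 + fixed 44 = 576
{North, South, East, West}: Wirral→West 10·12=120, Upton→West 6·19=114, Calder→East 2·16=32, Pell→South 6·12=72, Quay→West 2·5=10, Orton→West 8·17=136, Galt→North 2·4=8, Largo→South 6·4=24. Service 516; fixed 62; total 578.
{North}: service 829 + fixed 14 = 843
No other subset beats 564.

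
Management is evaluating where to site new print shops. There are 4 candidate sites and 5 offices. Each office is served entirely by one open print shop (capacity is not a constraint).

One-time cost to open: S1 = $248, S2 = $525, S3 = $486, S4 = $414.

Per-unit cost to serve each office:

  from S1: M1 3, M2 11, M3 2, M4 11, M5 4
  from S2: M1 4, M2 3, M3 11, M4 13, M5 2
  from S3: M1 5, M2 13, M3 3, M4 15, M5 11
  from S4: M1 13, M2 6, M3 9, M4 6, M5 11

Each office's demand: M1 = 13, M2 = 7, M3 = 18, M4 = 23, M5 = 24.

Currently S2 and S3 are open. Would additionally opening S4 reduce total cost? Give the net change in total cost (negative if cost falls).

Current service cost with {S2, S3}: 474.
Adding S4: each office re-picks its cheapest; new service cost 313, saving 161.
Extra fixed cost: 414. Net change = 414 − 161 = 253.
(Totals: 1485 → 1738.)

No — net change +253 (cost rises by 253).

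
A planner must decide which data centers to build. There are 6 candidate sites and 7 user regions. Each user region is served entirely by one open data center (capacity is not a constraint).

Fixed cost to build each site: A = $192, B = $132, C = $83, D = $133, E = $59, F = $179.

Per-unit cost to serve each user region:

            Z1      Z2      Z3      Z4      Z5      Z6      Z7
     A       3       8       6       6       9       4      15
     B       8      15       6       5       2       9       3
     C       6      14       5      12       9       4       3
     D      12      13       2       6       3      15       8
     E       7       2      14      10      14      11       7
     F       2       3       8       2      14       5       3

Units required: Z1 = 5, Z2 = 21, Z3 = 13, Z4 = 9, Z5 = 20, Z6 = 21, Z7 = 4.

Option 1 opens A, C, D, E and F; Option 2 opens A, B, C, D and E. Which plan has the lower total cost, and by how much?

Option 1: {A, C, D, E, F}: Z1→F 2·5=10, Z2→E 2·21=42, Z3→D 2·13=26, Z4→F 2·9=18, Z5→D 3·20=60, Z6→A 4·21=84, Z7→C 3·4=12. Service 252; fixed 646; total 898.
Option 2: {A, B, C, D, E}: Z1→A 3·5=15, Z2→E 2·21=42, Z3→D 2·13=26, Z4→B 5·9=45, Z5→B 2·20=40, Z6→A 4·21=84, Z7→B 3·4=12. Service 264; fixed 599; total 863.
Difference: |898 − 863| = 35.

Option 2 is cheaper by 35.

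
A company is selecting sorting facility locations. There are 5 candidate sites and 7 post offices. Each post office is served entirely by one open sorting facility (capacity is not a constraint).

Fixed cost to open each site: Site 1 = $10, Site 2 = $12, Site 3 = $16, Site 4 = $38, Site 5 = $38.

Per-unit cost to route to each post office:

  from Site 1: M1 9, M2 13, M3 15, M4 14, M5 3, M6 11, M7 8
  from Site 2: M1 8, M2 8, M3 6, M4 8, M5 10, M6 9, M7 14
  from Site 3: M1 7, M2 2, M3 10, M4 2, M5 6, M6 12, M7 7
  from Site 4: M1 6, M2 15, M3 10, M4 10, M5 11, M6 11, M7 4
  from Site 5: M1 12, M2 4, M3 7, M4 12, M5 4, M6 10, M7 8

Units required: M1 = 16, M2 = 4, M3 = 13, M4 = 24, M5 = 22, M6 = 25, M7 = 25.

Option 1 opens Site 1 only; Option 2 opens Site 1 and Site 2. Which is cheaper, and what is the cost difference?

Option 2 is cheaper by 335.

Option 1: {Site 1}: M1→Site 1 9·16=144, M2→Site 1 13·4=52, M3→Site 1 15·13=195, M4→Site 1 14·24=336, M5→Site 1 3·22=66, M6→Site 1 11·25=275, M7→Site 1 8·25=200. Service 1268; fixed 10; total 1278.
Option 2: {Site 1, Site 2}: M1→Site 2 8·16=128, M2→Site 2 8·4=32, M3→Site 2 6·13=78, M4→Site 2 8·24=192, M5→Site 1 3·22=66, M6→Site 2 9·25=225, M7→Site 1 8·25=200. Service 921; fixed 22; total 943.
Difference: |1278 − 943| = 335.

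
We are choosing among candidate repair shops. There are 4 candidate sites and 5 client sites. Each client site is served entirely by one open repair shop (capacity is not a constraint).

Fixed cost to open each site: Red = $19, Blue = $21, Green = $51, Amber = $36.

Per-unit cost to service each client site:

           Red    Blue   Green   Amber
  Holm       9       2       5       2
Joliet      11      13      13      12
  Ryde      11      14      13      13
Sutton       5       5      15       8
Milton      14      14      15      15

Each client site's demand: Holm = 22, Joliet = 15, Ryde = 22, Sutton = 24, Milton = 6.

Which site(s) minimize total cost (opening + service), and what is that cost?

For any fixed open set, each client site goes to its cheapest open site; total = fixed + service.
{Red, Blue}: Holm→Blue 2·22=44, Joliet→Red 11·15=165, Ryde→Red 11·22=242, Sutton→Red 5·24=120, Milton→Red 14·6=84. Service 655; fixed 40; total 695.
{Red, Amber}: Holm→Amber 2·22=44, Joliet→Red 11·15=165, Ryde→Red 11·22=242, Sutton→Red 5·24=120, Milton→Red 14·6=84. Service 655; fixed 55; total 710.
{Red, Blue, Amber}: service 655 + fixed 76 = 731
{Red, Blue, Green, Amber}: service 655 + fixed 127 = 782
No other subset beats 695.

Open Red and Blue; minimum total cost 695.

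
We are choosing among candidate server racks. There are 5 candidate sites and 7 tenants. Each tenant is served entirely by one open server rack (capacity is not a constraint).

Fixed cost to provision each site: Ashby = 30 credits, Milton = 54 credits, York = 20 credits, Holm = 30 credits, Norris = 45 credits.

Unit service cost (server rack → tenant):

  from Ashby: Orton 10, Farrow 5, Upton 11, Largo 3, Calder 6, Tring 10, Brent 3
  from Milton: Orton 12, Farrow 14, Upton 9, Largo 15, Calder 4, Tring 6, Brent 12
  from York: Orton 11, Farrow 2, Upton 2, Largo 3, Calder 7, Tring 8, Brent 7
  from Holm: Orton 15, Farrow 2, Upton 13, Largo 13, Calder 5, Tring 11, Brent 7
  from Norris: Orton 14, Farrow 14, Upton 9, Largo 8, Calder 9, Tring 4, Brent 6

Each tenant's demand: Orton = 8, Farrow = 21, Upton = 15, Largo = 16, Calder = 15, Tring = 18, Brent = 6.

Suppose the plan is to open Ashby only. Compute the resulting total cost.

Each tenant is assigned to its cheapest site among the open ones.
{Ashby}: Orton→Ashby 10·8=80, Farrow→Ashby 5·21=105, Upton→Ashby 11·15=165, Largo→Ashby 3·16=48, Calder→Ashby 6·15=90, Tring→Ashby 10·18=180, Brent→Ashby 3·6=18. Service 686; fixed 30; total 716.

Total cost: 716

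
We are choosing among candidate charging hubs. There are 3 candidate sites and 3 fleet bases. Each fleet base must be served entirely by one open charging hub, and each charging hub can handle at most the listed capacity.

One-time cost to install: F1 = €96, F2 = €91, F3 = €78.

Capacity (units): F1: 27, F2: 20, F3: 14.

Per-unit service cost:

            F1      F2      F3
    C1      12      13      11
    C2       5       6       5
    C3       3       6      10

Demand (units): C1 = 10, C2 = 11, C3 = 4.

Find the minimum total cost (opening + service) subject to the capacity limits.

Open {F1}: C1→F1 12·10=120, C2→F1 5·11=55, C3→F1 3·4=12.
Loads: F1 carries 25/27. Service 187; fixed 96; total 283.
Next best feasible plan costs 351.

Minimum total cost: 283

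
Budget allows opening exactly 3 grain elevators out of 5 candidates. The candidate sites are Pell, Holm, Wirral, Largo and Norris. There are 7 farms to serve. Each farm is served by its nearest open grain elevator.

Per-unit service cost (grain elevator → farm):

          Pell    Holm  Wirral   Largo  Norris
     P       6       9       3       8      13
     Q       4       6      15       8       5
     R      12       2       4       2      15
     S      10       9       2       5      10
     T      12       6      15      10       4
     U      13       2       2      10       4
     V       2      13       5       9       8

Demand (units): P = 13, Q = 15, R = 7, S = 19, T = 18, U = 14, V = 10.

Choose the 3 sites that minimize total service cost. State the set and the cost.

Choose Pell, Wirral and Norris; total service cost 285.

With exactly 3 open, each farm uses its cheapest among the chosen.
{Pell, Wirral, Norris}: P→Wirral 3·13=39, Q→Pell 4·15=60, R→Wirral 4·7=28, S→Wirral 2·19=38, T→Norris 4·18=72, U→Wirral 2·14=28, V→Pell 2·10=20. Service cost 285.
{Pell, Holm, Wirral}: service cost 307
{Holm, Wirral, Norris}: service cost 316
Among all 10 size-3 choices, {Pell, Wirral, Norris} is lowest.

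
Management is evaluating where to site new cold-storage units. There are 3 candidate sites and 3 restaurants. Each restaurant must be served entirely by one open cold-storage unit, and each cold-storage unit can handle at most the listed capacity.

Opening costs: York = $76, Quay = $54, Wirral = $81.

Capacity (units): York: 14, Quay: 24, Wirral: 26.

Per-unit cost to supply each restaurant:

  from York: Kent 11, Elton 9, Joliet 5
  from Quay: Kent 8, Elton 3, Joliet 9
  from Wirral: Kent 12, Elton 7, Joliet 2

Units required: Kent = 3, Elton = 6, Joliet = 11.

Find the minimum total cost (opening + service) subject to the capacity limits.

Minimum total cost: 181

Open {Wirral}: Kent→Wirral 12·3=36, Elton→Wirral 7·6=42, Joliet→Wirral 2·11=22.
Loads: Wirral carries 20/26. Service 100; fixed 81; total 181.
Next best feasible plan costs 195.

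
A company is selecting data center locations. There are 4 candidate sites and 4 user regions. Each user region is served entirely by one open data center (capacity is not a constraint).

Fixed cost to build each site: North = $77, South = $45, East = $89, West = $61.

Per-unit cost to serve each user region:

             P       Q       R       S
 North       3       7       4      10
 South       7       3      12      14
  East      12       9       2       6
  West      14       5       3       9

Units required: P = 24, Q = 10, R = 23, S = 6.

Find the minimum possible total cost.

Minimum total cost: 371

For any fixed open set, each user region goes to its cheapest open site; total = fixed + service.
{North}: P→North 3·24=72, Q→North 7·10=70, R→North 4·23=92, S→North 10·6=60. Service 294; fixed 77; total 371.
{North, South}: service 254 + fixed 122 = 376
{North, West}: P→North 3·24=72, Q→West 5·10=50, R→West 3·23=69, S→West 9·6=54. Service 245; fixed 138; total 383.
{North, South, East, West}: service 184 + fixed 272 = 456
No other subset beats 371.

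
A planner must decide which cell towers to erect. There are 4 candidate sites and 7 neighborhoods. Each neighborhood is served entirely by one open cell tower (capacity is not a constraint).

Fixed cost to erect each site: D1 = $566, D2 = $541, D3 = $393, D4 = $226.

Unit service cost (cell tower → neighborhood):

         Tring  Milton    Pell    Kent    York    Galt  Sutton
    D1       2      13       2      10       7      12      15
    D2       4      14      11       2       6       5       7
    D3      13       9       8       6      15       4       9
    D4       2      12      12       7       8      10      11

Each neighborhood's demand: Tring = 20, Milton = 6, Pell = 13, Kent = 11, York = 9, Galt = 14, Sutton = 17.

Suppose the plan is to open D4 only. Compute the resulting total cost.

Each neighborhood is assigned to its cheapest site among the open ones.
{D4}: Tring→D4 2·20=40, Milton→D4 12·6=72, Pell→D4 12·13=156, Kent→D4 7·11=77, York→D4 8·9=72, Galt→D4 10·14=140, Sutton→D4 11·17=187. Service 744; fixed 226; total 970.

Total cost: 970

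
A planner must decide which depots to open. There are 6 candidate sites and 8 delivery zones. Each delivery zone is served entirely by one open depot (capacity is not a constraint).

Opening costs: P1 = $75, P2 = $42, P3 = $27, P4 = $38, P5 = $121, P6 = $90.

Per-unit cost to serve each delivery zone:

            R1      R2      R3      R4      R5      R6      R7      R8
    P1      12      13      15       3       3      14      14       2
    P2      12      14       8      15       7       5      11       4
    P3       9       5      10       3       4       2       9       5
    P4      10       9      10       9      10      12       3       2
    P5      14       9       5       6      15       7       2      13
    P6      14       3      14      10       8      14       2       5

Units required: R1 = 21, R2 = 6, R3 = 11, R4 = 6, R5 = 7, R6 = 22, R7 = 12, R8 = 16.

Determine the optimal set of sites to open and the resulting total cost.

Open P3 and P4; minimum total cost 552.

For any fixed open set, each delivery zone goes to its cheapest open site; total = fixed + service.
{P3, P4}: R1→P3 9·21=189, R2→P3 5·6=30, R3→P3 10·11=110, R4→P3 3·6=18, R5→P3 4·7=28, R6→P3 2·22=44, R7→P4 3·12=36, R8→P4 2·16=32. Service 487; fixed 65; total 552.
{P2, P3, P4}: service 465 + fixed 107 = 572
{P3, P4, P5}: R1→P3 9·21=189, R2→P3 5·6=30, R3→P5 5·11=55, R4→P3 3·6=18, R5→P3 4·7=28, R6→P3 2·22=44, R7→P5 2·12=24, R8→P4 2·16=32. Service 420; fixed 186; total 606.
{P1, P2, P3, P4, P5, P6}: R1→P3 9·21=189, R2→P6 3·6=18, R3→P5 5·11=55, R4→P1 3·6=18, R5→P1 3·7=21, R6→P3 2·22=44, R7→P5 2·12=24, R8→P1 2·16=32. Service 401; fixed 393; total 794.
No other subset beats 552.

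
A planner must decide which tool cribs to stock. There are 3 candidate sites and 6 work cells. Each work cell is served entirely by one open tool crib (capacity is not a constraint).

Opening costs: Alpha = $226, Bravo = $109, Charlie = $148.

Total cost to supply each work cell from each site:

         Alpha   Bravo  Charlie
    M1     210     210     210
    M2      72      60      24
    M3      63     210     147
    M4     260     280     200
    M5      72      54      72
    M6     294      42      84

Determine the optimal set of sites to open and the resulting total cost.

For any fixed open set, each work cell goes to its cheapest open site; total = fixed + service.
{Charlie}: M1→Charlie 210, M2→Charlie 24, M3→Charlie 147, M4→Charlie 200, M5→Charlie 72, M6→Charlie 84. Service 737; fixed 148; total 885.
{Bravo, Charlie}: M1→Bravo 210, M2→Charlie 24, M3→Charlie 147, M4→Charlie 200, M5→Bravo 54, M6→Bravo 42. Service 677; fixed 257; total 934.
{Bravo}: M1→Bravo 210, M2→Bravo 60, M3→Bravo 210, M4→Bravo 280, M5→Bravo 54, M6→Bravo 42. Service 856; fixed 109; total 965.
{Alpha, Bravo, Charlie}: M1→Alpha 210, M2→Charlie 24, M3→Alpha 63, M4→Charlie 200, M5→Bravo 54, M6→Bravo 42. Service 593; fixed 483; total 1076.
No other subset beats 885.

Open Charlie only; minimum total cost 885.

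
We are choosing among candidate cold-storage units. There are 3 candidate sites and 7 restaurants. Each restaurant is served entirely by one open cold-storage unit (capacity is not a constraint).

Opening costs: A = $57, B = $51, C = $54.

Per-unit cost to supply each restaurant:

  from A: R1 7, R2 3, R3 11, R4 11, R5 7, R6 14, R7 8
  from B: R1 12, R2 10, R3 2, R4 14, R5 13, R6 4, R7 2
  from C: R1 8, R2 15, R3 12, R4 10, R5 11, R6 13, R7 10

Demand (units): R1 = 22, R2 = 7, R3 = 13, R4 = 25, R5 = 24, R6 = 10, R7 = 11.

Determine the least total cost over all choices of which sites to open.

Minimum total cost: 814

For any fixed open set, each restaurant goes to its cheapest open site; total = fixed + service.
{A, B}: R1→A 7·22=154, R2→A 3·7=21, R3→B 2·13=26, R4→A 11·25=275, R5→A 7·24=168, R6→B 4·10=40, R7→B 2·11=22. Service 706; fixed 108; total 814.
{A, B, C}: service 681 + fixed 162 = 843
{B, C}: service 848 + fixed 105 = 953
{B}: service 1084 + fixed 51 = 1135
No other subset beats 814.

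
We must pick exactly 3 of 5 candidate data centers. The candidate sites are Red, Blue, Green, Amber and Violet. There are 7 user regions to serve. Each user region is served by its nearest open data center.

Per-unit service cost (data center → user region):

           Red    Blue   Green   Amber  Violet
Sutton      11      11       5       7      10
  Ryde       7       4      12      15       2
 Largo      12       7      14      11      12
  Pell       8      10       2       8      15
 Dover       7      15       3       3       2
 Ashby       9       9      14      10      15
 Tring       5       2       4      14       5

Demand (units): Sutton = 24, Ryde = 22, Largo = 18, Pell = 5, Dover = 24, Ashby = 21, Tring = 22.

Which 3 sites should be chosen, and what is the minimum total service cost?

Choose Blue, Green and Violet; total service cost 581.

With exactly 3 open, each user region uses its cheapest among the chosen.
{Blue, Green, Violet}: Sutton→Green 5·24=120, Ryde→Violet 2·22=44, Largo→Blue 7·18=126, Pell→Green 2·5=10, Dover→Violet 2·24=48, Ashby→Blue 9·21=189, Tring→Blue 2·22=44. Service cost 581.
{Red, Blue, Green}: service cost 649
{Blue, Green, Amber}: service cost 649
Among all 10 size-3 choices, {Blue, Green, Violet} is lowest.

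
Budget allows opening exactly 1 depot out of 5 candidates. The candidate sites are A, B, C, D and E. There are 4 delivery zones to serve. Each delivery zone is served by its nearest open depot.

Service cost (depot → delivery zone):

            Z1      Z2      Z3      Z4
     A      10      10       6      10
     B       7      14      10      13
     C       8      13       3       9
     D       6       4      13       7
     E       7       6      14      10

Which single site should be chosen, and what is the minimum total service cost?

Choose D only; total service cost 30.

With exactly 1 open, each delivery zone uses its cheapest among the chosen.
{D}: Z1→D 6, Z2→D 4, Z3→D 13, Z4→D 7. Service cost 30.
{C}: service cost 33
{A}: service cost 36
Among all 5 size-1 choices, {D} is lowest.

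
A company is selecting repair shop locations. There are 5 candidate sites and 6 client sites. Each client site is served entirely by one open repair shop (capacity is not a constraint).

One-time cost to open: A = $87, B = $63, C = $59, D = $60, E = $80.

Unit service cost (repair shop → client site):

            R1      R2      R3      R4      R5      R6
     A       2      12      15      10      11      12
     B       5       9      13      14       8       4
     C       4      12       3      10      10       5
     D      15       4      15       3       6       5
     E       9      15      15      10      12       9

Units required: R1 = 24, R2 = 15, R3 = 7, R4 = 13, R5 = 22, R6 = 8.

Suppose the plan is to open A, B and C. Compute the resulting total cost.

Each client site is assigned to its cheapest site among the open ones.
{A, B, C}: R1→A 2·24=48, R2→B 9·15=135, R3→C 3·7=21, R4→A 10·13=130, R5→B 8·22=176, R6→B 4·8=32. Service 542; fixed 209; total 751.

Total cost: 751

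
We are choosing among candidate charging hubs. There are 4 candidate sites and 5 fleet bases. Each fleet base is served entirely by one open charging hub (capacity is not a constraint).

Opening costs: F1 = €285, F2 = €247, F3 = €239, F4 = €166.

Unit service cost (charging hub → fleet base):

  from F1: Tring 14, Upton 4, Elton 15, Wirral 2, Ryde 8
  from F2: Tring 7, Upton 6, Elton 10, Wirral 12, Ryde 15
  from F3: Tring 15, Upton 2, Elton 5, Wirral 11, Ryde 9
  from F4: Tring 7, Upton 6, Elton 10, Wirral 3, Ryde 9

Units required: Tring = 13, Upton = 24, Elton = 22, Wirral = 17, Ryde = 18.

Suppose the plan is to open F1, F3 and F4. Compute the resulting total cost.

Total cost: 1117

Each fleet base is assigned to its cheapest site among the open ones.
{F1, F3, F4}: Tring→F4 7·13=91, Upton→F3 2·24=48, Elton→F3 5·22=110, Wirral→F1 2·17=34, Ryde→F1 8·18=144. Service 427; fixed 690; total 1117.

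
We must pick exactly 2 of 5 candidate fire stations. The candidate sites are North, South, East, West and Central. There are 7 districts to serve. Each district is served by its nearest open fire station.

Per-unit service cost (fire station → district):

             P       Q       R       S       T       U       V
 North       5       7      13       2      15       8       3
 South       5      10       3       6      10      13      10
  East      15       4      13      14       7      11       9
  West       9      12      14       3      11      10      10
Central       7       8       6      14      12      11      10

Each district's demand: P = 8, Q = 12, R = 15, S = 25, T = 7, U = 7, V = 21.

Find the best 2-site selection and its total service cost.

With exactly 2 open, each district uses its cheapest among the chosen.
{North, South}: P→North 5·8=40, Q→North 7·12=84, R→South 3·15=45, S→North 2·25=50, T→South 10·7=70, U→North 8·7=56, V→North 3·21=63. Service cost 408.
{North, Central}: service cost 467
{North, East}: service cost 501
Among all 10 size-2 choices, {North, South} is lowest.

Choose North and South; total service cost 408.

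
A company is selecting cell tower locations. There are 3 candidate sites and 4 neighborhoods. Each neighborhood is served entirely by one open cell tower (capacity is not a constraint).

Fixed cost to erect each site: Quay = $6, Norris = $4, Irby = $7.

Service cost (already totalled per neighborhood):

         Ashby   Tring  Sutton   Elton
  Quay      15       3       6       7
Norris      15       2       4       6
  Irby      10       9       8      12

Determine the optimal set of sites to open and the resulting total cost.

Open Norris only; minimum total cost 31.

For any fixed open set, each neighborhood goes to its cheapest open site; total = fixed + service.
{Norris}: Ashby→Norris 15, Tring→Norris 2, Sutton→Norris 4, Elton→Norris 6. Service 27; fixed 4; total 31.
{Norris, Irby}: service 22 + fixed 11 = 33
{Quay}: service 31 + fixed 6 = 37
{Quay, Norris, Irby}: service 22 + fixed 17 = 39
No other subset beats 31.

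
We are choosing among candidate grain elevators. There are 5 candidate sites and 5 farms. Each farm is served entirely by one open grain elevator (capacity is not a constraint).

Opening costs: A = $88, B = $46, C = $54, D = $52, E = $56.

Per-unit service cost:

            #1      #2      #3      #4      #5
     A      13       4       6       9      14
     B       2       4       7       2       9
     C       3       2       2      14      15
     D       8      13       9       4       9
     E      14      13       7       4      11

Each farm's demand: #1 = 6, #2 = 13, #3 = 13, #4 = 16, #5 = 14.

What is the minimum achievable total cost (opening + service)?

Minimum total cost: 322

For any fixed open set, each farm goes to its cheapest open site; total = fixed + service.
{B, C}: #1→B 2·6=12, #2→C 2·13=26, #3→C 2·13=26, #4→B 2·16=32, #5→B 9·14=126. Service 222; fixed 100; total 322.
{B}: service 313 + fixed 46 = 359
{C, D}: service 260 + fixed 106 = 366
{A, B, C, D, E}: service 222 + fixed 296 = 518
No other subset beats 322.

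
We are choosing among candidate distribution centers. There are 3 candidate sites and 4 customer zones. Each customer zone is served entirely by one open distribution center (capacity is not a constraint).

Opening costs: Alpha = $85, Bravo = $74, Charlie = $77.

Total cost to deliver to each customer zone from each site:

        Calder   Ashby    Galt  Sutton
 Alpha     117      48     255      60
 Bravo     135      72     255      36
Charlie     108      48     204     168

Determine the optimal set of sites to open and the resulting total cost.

For any fixed open set, each customer zone goes to its cheapest open site; total = fixed + service.
{Bravo, Charlie}: Calder→Charlie 108, Ashby→Charlie 48, Galt→Charlie 204, Sutton→Bravo 36. Service 396; fixed 151; total 547.
{Alpha}: Calder→Alpha 117, Ashby→Alpha 48, Galt→Alpha 255, Sutton→Alpha 60. Service 480; fixed 85; total 565.
{Bravo}: service 498 + fixed 74 = 572
{Alpha, Bravo, Charlie}: Calder→Charlie 108, Ashby→Alpha 48, Galt→Charlie 204, Sutton→Bravo 36. Service 396; fixed 236; total 632.
(All 7 nonempty subsets were checked; Bravo and Charlie is lowest.)

Open Bravo and Charlie; minimum total cost 547.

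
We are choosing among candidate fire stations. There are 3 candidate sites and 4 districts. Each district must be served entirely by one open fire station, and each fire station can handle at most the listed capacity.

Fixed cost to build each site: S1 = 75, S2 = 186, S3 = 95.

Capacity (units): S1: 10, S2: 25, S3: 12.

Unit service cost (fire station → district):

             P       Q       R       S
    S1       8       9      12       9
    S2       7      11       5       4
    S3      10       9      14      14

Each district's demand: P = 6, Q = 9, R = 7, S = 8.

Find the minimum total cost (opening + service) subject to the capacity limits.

Minimum total cost: 451

Open {S1, S2}: P→S2 7·6=42, Q→S1 9·9=81, R→S2 5·7=35, S→S2 4·8=32.
Loads: S1 carries 9/10, S2 carries 21/25. Service 190; fixed 261; total 451.
Next best feasible plan costs 471.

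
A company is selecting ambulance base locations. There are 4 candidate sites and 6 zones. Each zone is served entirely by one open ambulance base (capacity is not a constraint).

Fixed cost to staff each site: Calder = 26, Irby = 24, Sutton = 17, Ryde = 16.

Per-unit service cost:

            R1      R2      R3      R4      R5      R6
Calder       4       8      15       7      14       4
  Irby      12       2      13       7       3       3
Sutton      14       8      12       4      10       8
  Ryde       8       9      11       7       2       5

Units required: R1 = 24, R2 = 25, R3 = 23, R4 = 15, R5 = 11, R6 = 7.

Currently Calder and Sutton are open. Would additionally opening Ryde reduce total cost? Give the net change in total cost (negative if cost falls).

Current service cost with {Calder, Sutton}: 770.
Adding Ryde: each zone re-picks its cheapest; new service cost 659, saving 111.
Extra fixed cost: 16. Net change = 16 − 111 = -95.
(Totals: 813 → 718.)

Yes — net change −95 (cost falls by 95).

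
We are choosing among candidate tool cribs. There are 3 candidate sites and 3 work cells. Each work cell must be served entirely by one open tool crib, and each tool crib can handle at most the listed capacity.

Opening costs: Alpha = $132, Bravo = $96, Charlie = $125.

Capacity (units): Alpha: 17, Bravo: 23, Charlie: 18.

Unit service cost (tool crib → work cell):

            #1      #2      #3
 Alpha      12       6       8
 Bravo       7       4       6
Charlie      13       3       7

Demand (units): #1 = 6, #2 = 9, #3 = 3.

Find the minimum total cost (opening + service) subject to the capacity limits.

Open {Bravo}: #1→Bravo 7·6=42, #2→Bravo 4·9=36, #3→Bravo 6·3=18.
Loads: Bravo carries 18/23. Service 96; fixed 96; total 192.
Next best feasible plan costs 251.

Minimum total cost: 192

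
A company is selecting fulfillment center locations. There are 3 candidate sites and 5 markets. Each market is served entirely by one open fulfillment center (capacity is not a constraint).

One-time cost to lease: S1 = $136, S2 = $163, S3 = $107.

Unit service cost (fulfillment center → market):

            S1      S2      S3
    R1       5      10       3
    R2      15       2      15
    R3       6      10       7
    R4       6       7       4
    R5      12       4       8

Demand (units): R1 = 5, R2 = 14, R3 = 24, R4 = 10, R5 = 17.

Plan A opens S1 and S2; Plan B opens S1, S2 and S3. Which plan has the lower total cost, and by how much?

Plan A is cheaper by 77.

Plan A: {S1, S2}: R1→S1 5·5=25, R2→S2 2·14=28, R3→S1 6·24=144, R4→S1 6·10=60, R5→S2 4·17=68. Service 325; fixed 299; total 624.
Plan B: {S1, S2, S3}: R1→S3 3·5=15, R2→S2 2·14=28, R3→S1 6·24=144, R4→S3 4·10=40, R5→S2 4·17=68. Service 295; fixed 406; total 701.
Difference: |624 − 701| = 77.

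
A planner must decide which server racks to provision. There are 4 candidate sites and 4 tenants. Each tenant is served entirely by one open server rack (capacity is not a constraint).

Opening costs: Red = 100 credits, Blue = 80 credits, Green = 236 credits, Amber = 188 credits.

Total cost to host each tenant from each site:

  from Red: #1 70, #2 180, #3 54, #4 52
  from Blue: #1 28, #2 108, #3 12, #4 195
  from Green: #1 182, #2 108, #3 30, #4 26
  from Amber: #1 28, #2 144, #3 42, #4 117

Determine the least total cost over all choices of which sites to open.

For any fixed open set, each tenant goes to its cheapest open site; total = fixed + service.
{Red, Blue}: #1→Blue 28, #2→Blue 108, #3→Blue 12, #4→Red 52. Service 200; fixed 180; total 380.
{Blue}: service 343 + fixed 80 = 423
{Red}: service 356 + fixed 100 = 456
{Red, Blue, Green, Amber}: #1→Blue 28, #2→Blue 108, #3→Blue 12, #4→Green 26. Service 174; fixed 604; total 778.
(All 15 nonempty subsets were checked; Red and Blue is lowest.)

Minimum total cost: 380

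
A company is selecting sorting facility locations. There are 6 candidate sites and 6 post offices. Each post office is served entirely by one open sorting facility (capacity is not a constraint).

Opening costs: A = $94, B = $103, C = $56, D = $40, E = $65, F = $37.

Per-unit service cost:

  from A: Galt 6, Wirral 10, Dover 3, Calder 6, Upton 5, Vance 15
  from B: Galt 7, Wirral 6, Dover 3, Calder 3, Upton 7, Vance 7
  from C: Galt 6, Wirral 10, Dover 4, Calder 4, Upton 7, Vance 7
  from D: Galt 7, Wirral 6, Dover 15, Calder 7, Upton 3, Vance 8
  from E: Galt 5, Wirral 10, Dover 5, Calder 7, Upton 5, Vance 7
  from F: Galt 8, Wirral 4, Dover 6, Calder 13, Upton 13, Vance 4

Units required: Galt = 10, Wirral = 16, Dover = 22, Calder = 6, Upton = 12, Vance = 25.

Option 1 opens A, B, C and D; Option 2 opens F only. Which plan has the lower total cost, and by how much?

Option 1: {A, B, C, D}: Galt→A 6·10=60, Wirral→B 6·16=96, Dover→A 3·22=66, Calder→B 3·6=18, Upton→D 3·12=36, Vance→B 7·25=175. Service 451; fixed 293; total 744.
Option 2: {F}: Galt→F 8·10=80, Wirral→F 4·16=64, Dover→F 6·22=132, Calder→F 13·6=78, Upton→F 13·12=156, Vance→F 4·25=100. Service 610; fixed 37; total 647.
Difference: |744 − 647| = 97.

Option 2 is cheaper by 97.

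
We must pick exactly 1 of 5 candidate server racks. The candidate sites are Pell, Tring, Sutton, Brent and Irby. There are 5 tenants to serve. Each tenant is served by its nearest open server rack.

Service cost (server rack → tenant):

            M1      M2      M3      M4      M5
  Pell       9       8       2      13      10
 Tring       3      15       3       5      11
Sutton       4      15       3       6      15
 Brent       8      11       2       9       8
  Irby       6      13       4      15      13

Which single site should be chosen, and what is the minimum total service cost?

With exactly 1 open, each tenant uses its cheapest among the chosen.
{Tring}: M1→Tring 3, M2→Tring 15, M3→Tring 3, M4→Tring 5, M5→Tring 11. Service cost 37.
{Brent}: service cost 38
{Pell}: service cost 42
Among all 5 size-1 choices, {Tring} is lowest.

Choose Tring only; total service cost 37.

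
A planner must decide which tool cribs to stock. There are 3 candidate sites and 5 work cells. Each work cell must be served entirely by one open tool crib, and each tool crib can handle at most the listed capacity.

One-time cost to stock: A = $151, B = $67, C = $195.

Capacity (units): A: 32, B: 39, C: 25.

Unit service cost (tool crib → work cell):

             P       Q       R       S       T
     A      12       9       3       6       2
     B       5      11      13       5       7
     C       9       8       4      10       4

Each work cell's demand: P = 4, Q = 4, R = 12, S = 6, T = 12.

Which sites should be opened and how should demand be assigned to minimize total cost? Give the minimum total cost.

Minimum total cost: 364

Open {A, B}: P→B 5·4=20, Q→A 9·4=36, R→A 3·12=36, S→B 5·6=30, T→A 2·12=24.
Loads: A carries 28/32, B carries 10/39. Service 146; fixed 218; total 364.
Next best feasible plan costs 372.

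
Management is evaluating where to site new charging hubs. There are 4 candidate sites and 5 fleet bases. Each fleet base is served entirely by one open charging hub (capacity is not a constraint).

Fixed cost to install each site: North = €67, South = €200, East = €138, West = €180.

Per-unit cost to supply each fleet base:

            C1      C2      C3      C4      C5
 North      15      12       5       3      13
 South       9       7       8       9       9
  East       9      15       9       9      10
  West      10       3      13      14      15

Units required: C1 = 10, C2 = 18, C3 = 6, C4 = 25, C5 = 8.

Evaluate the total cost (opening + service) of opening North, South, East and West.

Total cost: 906

Each fleet base is assigned to its cheapest site among the open ones.
{North, South, East, West}: C1→South 9·10=90, C2→West 3·18=54, C3→North 5·6=30, C4→North 3·25=75, C5→South 9·8=72. Service 321; fixed 585; total 906.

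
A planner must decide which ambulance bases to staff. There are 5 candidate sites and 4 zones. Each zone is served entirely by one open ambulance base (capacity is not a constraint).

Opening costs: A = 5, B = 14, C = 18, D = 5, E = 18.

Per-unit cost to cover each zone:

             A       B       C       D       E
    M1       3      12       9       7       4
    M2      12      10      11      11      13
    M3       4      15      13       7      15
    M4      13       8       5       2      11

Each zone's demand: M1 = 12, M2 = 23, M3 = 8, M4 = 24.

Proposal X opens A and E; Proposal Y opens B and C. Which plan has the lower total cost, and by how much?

Proposal X: {A, E}: M1→A 3·12=36, M2→A 12·23=276, M3→A 4·8=32, M4→E 11·24=264. Service 608; fixed 23; total 631.
Proposal Y: {B, C}: M1→C 9·12=108, M2→B 10·23=230, M3→C 13·8=104, M4→C 5·24=120. Service 562; fixed 32; total 594.
Difference: |631 − 594| = 37.

Proposal Y is cheaper by 37.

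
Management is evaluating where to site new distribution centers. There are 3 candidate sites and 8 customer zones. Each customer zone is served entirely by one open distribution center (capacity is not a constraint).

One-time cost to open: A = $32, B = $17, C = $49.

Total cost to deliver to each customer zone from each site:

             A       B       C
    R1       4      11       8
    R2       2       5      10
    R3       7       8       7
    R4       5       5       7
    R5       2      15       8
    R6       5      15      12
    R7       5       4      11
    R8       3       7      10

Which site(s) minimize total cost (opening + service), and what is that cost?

For any fixed open set, each customer zone goes to its cheapest open site; total = fixed + service.
{A}: R1→A 4, R2→A 2, R3→A 7, R4→A 5, R5→A 2, R6→A 5, R7→A 5, R8→A 3. Service 33; fixed 32; total 65.
{A, B}: service 32 + fixed 49 = 81
{B}: R1→B 11, R2→B 5, R3→B 8, R4→B 5, R5→B 15, R6→B 15, R7→B 4, R8→B 7. Service 70; fixed 17; total 87.
{A, B, C}: service 32 + fixed 98 = 130
No other subset beats 65.

Open A only; minimum total cost 65.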